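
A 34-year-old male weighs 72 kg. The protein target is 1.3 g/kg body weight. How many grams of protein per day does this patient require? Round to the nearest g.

Protein = 1.3 g/kg × 72 kg = 93.6 g/day.

94 g/day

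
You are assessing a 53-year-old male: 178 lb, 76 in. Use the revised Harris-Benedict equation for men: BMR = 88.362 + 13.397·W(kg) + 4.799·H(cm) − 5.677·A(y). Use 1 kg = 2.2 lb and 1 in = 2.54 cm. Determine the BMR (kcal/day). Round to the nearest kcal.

Convert to metric: weight = 178 ÷ 2.2 = 80.9091 kg; height = 76 × 2.54 = 193.04 cm.
Harris-Benedict: BMR = 88.362 + 13.397(80.9091) + 4.799(193.04) − 5.677(53) = 1797.8191 kcal/day.

1798 kcal/day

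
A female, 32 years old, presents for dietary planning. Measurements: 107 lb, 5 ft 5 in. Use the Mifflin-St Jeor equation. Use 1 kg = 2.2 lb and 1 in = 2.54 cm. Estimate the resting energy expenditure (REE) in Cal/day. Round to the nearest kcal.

Convert to metric: weight = 107 ÷ 2.2 = 48.6364 kg; height = (5×12 + 5) × 2.54 = 65 × 2.54 = 165.1 cm.
Mifflin-St Jeor (female): BMR = 10(48.6364) + 6.25(165.1) − 5(32) − 161 = 486.3636 + 1031.875 − 160 − 161 = 1197.2386 kcal/day.

1197 Cal/day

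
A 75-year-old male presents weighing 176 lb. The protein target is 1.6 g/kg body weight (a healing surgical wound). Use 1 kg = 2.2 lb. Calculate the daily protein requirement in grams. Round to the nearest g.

128 g/day

Weight in kg = 176 ÷ 2.2 = 80 kg.
Protein = 1.6 g/kg × 80 kg = 128 g/day.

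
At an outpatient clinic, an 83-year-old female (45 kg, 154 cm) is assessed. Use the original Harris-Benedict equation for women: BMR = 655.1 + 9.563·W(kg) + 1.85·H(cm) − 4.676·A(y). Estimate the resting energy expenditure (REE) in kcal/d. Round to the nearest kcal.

982 kcal/d

Harris-Benedict: BMR = 655.1 + 9.563(45) + 1.85(154) − 4.676(83) = 982.227 kcal/day.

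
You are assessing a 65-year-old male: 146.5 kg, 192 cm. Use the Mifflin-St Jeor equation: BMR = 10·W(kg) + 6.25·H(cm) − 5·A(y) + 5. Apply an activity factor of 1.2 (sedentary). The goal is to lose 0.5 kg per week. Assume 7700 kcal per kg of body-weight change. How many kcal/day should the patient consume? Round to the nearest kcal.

2264 kcal/day

Mifflin-St Jeor (male): BMR = 10(146.5) + 6.25(192) − 5(65) + 5 = 1465 + 1200 − 325 + 5 = 2345 kcal/day.
TEE = 2345 × 1.2 = 2814 kcal/day.
Required daily deficit = 0.5 × 7700 ÷ 7 = 550 kcal/day.
Target intake = 2814 − 550 = 2264 kcal/day.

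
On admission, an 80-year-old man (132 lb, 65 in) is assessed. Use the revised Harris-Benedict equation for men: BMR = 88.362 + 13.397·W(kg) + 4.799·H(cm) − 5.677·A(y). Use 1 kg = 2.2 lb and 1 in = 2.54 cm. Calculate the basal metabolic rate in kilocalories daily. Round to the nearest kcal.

1230 kilocalories daily

Convert to metric: weight = 132 ÷ 2.2 = 60 kg; height = 65 × 2.54 = 165.1 cm.
Harris-Benedict: BMR = 88.362 + 13.397(60) + 4.799(165.1) − 5.677(80) = 1230.3369 kcal/day.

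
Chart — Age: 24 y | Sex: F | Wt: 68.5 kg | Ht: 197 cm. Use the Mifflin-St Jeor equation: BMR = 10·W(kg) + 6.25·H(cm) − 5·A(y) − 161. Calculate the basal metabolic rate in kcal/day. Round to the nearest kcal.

Mifflin-St Jeor (female): BMR = 10(68.5) + 6.25(197) − 5(24) − 161 = 685 + 1231.25 − 120 − 161 = 1635.25 kcal/day.

1635 kcal/day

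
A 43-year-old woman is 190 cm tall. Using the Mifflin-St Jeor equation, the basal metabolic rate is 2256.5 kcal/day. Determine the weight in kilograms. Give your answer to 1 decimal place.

144.5 kg

2256.5 = 10·W + 6.25(190) − 5(43) − 161
10·W = 2256.5 − 811.5 = 1445, so W = 144.5 kg.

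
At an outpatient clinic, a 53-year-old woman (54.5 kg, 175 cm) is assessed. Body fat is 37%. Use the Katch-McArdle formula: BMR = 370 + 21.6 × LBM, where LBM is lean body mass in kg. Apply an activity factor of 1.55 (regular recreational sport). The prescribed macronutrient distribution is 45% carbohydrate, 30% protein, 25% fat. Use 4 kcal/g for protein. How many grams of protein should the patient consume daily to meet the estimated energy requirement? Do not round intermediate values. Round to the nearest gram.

LBM = 54.5 × (1 − 0.37) = 34.335 kg. Katch-McArdle: BMR = 370 + 21.6 × 34.335 = 1111.636 kcal/day.
TEE = 1111.636 × 1.55 = 1723.0358 kcal/day.
Protein energy = 30% × 1723.0358 = 516.9107 kcal.
Protein = 516.9107 ÷ 4 kcal/g = 129.2277 g.

129 g/day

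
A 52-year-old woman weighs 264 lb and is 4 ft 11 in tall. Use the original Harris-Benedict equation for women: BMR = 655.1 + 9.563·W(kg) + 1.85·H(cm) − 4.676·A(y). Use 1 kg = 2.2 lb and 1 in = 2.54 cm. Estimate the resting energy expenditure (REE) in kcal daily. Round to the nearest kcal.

1837 kcal daily

Convert to metric: weight = 264 ÷ 2.2 = 120 kg; height = (4×12 + 11) × 2.54 = 59 × 2.54 = 149.86 cm.
Harris-Benedict: BMR = 655.1 + 9.563(120) + 1.85(149.86) − 4.676(52) = 1836.749 kcal/day.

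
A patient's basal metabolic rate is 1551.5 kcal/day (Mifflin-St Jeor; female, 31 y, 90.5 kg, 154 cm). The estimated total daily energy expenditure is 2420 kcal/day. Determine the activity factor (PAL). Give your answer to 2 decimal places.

Activity factor = TEE ÷ BMR = 2420 ÷ 1551.5 = 1.56.

1.56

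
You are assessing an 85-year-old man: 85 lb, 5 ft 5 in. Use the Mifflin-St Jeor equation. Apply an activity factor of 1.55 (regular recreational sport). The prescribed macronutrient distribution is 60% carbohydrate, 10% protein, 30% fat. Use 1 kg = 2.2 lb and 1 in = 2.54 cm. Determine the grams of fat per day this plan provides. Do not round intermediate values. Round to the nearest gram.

Convert to metric: weight = 85 ÷ 2.2 = 38.6364 kg; height = (5×12 + 5) × 2.54 = 65 × 2.54 = 165.1 cm.
Mifflin-St Jeor (male): BMR = 10(38.6364) + 6.25(165.1) − 5(85) + 5 = 386.3636 + 1031.875 − 425 + 5 = 998.2386 kcal/day.
TEE = 998.2386 × 1.55 = 1547.2699 kcal/day.
Fat energy = 30% × 1547.2699 = 464.181 kcal.
Fat = 464.181 ÷ 9 kcal/g = 51.5757 g.

52 g/day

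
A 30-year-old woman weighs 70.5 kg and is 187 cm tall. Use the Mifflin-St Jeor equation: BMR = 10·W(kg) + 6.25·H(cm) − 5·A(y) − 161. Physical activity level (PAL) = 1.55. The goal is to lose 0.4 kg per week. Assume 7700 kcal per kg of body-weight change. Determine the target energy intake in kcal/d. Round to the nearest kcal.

Mifflin-St Jeor (female): BMR = 10(70.5) + 6.25(187) − 5(30) − 161 = 705 + 1168.75 − 150 − 161 = 1562.75 kcal/day.
TEE = 1562.75 × 1.55 = 2422.2625 kcal/day.
Required daily deficit = 0.4 × 7700 ÷ 7 = 440 kcal/day.
Target intake = 2422.2625 − 440 = 1982.2625 kcal/day.

1982 kcal/d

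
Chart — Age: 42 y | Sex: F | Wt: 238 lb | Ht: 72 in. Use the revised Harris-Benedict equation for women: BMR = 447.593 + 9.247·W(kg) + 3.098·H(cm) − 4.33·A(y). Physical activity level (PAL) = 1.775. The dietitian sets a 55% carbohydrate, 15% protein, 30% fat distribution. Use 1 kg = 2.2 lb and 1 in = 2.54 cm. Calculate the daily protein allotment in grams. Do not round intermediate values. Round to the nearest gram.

122 g/day

Convert to metric: weight = 238 ÷ 2.2 = 108.1818 kg; height = 72 × 2.54 = 182.88 cm.
Harris-Benedict: BMR = 447.593 + 9.247(108.1818) + 3.098(182.88) − 4.33(42) = 1832.6525 kcal/day.
TEE = 1832.6525 × 1.775 = 3252.9582 kcal/day.
Protein energy = 15% × 3252.9582 = 487.9437 kcal.
Protein = 487.9437 ÷ 4 kcal/g = 121.9859 g.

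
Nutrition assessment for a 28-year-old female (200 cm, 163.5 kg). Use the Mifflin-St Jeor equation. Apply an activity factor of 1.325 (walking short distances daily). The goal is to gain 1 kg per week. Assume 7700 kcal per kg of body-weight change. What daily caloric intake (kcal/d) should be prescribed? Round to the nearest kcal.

4524 kcal/d

Mifflin-St Jeor (female): BMR = 10(163.5) + 6.25(200) − 5(28) − 161 = 1635 + 1250 − 140 − 161 = 2584 kcal/day.
TEE = 2584 × 1.325 = 3423.8 kcal/day.
Required daily surplus = 1 × 7700 ÷ 7 = 1100 kcal/day.
Target intake = 3423.8 + 1100 = 4523.8 kcal/day.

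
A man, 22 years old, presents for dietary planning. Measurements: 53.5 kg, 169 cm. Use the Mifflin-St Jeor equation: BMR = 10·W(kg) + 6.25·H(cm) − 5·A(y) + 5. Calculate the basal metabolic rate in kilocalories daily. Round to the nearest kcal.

Mifflin-St Jeor (male): BMR = 10(53.5) + 6.25(169) − 5(22) + 5 = 535 + 1056.25 − 110 + 5 = 1486.25 kcal/day.

1486 kilocalories daily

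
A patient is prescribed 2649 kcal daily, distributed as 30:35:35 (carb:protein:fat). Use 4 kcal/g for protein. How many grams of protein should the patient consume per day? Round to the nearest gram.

Protein energy = 35% × 2649 = 927.15 kcal.
At 4 kcal/g: 927.15 ÷ 4 = 231.7875 g.

232 g/day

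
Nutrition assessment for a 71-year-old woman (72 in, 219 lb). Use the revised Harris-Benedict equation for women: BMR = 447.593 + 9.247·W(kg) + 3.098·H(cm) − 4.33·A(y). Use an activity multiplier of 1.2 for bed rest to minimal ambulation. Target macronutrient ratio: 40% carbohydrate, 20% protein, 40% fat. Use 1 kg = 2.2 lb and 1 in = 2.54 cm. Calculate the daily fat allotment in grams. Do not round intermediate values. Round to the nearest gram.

Convert to metric: weight = 219 ÷ 2.2 = 99.5455 kg; height = 72 × 2.54 = 182.88 cm.
Harris-Benedict: BMR = 447.593 + 9.247(99.5455) + 3.098(182.88) − 4.33(71) = 1627.2221 kcal/day.
TEE = 1627.2221 × 1.2 = 1952.6665 kcal/day.
Fat energy = 40% × 1952.6665 = 781.0666 kcal.
Fat = 781.0666 ÷ 9 kcal/g = 86.7852 g.

87 g/day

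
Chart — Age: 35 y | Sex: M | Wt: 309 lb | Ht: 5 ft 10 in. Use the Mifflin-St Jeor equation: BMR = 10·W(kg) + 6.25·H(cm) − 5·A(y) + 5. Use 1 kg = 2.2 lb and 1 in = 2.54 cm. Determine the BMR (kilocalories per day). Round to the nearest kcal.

Convert to metric: weight = 309 ÷ 2.2 = 140.4545 kg; height = (5×12 + 10) × 2.54 = 70 × 2.54 = 177.8 cm.
Mifflin-St Jeor (male): BMR = 10(140.4545) + 6.25(177.8) − 5(35) + 5 = 1404.5455 + 1111.25 − 175 + 5 = 2345.7955 kcal/day.

2346 kilocalories per day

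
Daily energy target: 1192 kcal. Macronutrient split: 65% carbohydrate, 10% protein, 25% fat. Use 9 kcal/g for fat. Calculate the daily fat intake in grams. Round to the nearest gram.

Fat energy = 25% × 1192 = 298 kcal.
At 9 kcal/g: 298 ÷ 9 = 33.1111 g.

33 g/day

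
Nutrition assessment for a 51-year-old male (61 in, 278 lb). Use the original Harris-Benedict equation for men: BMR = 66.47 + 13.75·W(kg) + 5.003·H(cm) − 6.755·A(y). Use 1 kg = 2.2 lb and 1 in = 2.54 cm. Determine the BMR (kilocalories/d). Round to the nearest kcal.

Convert to metric: weight = 278 ÷ 2.2 = 126.3636 kg; height = 61 × 2.54 = 154.94 cm.
Harris-Benedict: BMR = 66.47 + 13.75(126.3636) + 5.003(154.94) − 6.755(51) = 2234.6298 kcal/day.

2235 kilocalories/d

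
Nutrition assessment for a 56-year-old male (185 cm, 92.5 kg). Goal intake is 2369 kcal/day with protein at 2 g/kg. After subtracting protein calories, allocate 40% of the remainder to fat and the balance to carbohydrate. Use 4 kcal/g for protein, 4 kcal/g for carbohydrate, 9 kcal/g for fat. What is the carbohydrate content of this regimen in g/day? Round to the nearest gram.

Protein = 2 × 92.5 = 185 g → 185 × 4 = 740 kcal.
Non-protein calories = 2369 − 740 = 1629 kcal.
Fat: 40% × 1629 = 651.6 kcal; carbohydrate: 977.4 kcal.
Carbohydrate: 977.4 kcal ÷ 4 kcal/g = 244.35 g.

244 g/day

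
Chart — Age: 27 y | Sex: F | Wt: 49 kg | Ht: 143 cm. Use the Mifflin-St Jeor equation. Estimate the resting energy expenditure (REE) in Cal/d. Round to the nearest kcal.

1088 Cal/d

Mifflin-St Jeor (female): BMR = 10(49) + 6.25(143) − 5(27) − 161 = 490 + 893.75 − 135 − 161 = 1087.75 kcal/day.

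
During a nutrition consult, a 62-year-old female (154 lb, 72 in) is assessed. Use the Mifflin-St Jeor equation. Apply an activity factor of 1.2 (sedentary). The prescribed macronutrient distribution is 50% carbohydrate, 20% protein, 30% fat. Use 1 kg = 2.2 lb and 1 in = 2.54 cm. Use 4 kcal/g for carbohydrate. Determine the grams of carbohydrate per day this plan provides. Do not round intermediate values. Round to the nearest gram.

206 g/day

Convert to metric: weight = 154 ÷ 2.2 = 70 kg; height = 72 × 2.54 = 182.88 cm.
Mifflin-St Jeor (female): BMR = 10(70) + 6.25(182.88) − 5(62) − 161 = 700 + 1143 − 310 − 161 = 1372 kcal/day.
TEE = 1372 × 1.2 = 1646.4 kcal/day.
Carbohydrate energy = 50% × 1646.4 = 823.2 kcal.
Carbohydrate = 823.2 ÷ 4 kcal/g = 205.8 g.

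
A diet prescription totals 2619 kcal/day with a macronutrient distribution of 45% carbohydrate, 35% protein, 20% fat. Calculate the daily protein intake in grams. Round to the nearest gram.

229 g/day

Protein energy = 35% × 2619 = 916.65 kcal.
At 4 kcal/g: 916.65 ÷ 4 = 229.1625 g.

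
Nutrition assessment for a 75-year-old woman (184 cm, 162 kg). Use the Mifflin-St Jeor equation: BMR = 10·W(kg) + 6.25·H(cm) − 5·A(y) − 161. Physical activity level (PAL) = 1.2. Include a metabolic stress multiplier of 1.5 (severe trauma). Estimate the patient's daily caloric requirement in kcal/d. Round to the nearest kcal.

4021 kcal/d

Mifflin-St Jeor (female): BMR = 10(162) + 6.25(184) − 5(75) − 161 = 1620 + 1150 − 375 − 161 = 2234 kcal/day.
TEE = BMR × activity factor = 2234 × 1.2 = 2680.8 kcal/day.
Apply stress factor: 2680.8 × 1.5 = 4021.2 kcal/day.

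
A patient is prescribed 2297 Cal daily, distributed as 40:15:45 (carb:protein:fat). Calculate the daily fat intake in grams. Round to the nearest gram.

Fat energy = 45% × 2297 = 1033.65 kcal.
At 9 kcal/g: 1033.65 ÷ 9 = 114.85 g.

115 g/day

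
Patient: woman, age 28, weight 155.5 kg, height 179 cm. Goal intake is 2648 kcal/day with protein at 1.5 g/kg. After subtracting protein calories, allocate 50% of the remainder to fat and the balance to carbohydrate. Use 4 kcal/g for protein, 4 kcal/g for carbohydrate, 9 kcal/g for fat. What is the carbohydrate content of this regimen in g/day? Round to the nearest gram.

Protein = 1.5 × 155.5 = 233.25 g → 233.25 × 4 = 933 kcal.
Non-protein calories = 2648 − 933 = 1715 kcal.
Fat: 50% × 1715 = 857.5 kcal; carbohydrate: 857.5 kcal.
Carbohydrate: 857.5 kcal ÷ 4 kcal/g = 214.375 g.

214 g/day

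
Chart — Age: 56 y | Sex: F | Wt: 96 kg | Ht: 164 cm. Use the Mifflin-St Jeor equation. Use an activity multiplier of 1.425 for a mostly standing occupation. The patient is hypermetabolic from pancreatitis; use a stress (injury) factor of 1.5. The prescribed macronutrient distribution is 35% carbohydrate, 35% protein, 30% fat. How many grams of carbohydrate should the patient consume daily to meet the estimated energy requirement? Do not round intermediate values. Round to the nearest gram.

Mifflin-St Jeor (female): BMR = 10(96) + 6.25(164) − 5(56) − 161 = 960 + 1025 − 280 − 161 = 1544 kcal/day.
TEE = 1544 × 1.425 = 2200.2 kcal/day.
With stress factor 1.5: 2200.2 × 1.5 = 3300.3 kcal/day.
Carbohydrate energy = 35% × 3300.3 = 1155.105 kcal.
Carbohydrate = 1155.105 ÷ 4 kcal/g = 288.7763 g.

289 g/day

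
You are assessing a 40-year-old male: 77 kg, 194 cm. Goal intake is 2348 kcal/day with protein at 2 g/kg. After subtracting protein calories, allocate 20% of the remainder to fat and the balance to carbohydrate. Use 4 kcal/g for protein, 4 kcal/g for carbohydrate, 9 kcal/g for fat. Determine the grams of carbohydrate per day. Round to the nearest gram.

346 g/day

Protein = 2 × 77 = 154 g → 154 × 4 = 616 kcal.
Non-protein calories = 2348 − 616 = 1732 kcal.
Fat: 20% × 1732 = 346.4 kcal; carbohydrate: 1385.6 kcal.
Carbohydrate: 1385.6 kcal ÷ 4 kcal/g = 346.4 g.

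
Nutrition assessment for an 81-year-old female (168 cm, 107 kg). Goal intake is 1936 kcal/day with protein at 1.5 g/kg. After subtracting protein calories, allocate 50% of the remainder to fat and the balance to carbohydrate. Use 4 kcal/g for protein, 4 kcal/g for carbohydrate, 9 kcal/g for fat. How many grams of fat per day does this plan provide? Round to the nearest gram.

Protein = 1.5 × 107 = 160.5 g → 160.5 × 4 = 642 kcal.
Non-protein calories = 1936 − 642 = 1294 kcal.
Fat: 50% × 1294 = 647 kcal; carbohydrate: 647 kcal.
Fat: 647 kcal ÷ 9 kcal/g = 71.8889 g.

72 g/day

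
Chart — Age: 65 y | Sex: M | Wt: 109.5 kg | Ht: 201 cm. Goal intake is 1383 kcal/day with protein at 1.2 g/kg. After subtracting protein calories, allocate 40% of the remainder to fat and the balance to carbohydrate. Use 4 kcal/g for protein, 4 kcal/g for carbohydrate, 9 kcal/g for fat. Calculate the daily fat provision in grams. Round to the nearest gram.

38 g/day

Protein = 1.2 × 109.5 = 131.4 g → 131.4 × 4 = 525.6 kcal.
Non-protein calories = 1383 − 525.6 = 857.4 kcal.
Fat: 40% × 857.4 = 342.96 kcal; carbohydrate: 514.44 kcal.
Fat: 342.96 kcal ÷ 9 kcal/g = 38.1067 g.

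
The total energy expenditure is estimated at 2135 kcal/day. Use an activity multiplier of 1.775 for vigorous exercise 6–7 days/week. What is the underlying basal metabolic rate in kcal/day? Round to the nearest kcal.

1203 kcal/day

BMR = TEE ÷ activity factor = 2135 ÷ 1.775 = 1202.8169 kcal/day.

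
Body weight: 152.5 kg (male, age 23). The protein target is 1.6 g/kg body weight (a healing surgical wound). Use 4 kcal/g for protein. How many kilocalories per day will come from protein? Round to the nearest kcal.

Protein = 1.6 g/kg × 152.5 kg = 244 g/day.
Protein energy = 244 g × 4 kcal/g = 976 kcal/day.

976 kcal/day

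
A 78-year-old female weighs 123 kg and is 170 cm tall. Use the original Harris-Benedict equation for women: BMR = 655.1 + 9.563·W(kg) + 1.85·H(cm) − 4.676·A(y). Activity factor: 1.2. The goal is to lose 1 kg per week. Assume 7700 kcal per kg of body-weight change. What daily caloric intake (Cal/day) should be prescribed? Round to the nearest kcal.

1037 Cal/day

Harris-Benedict: BMR = 655.1 + 9.563(123) + 1.85(170) − 4.676(78) = 1781.121 kcal/day.
TEE = 1781.121 × 1.2 = 2137.3452 kcal/day.
Required daily deficit = 1 × 7700 ÷ 7 = 1100 kcal/day.
Target intake = 2137.3452 − 1100 = 1037.3452 kcal/day.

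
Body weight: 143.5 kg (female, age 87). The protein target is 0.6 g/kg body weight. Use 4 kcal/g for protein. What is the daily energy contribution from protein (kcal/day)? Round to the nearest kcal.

Protein = 0.6 g/kg × 143.5 kg = 86.1 g/day.
Protein energy = 86.1 g × 4 kcal/g = 344.4 kcal/day.

344 kcal/day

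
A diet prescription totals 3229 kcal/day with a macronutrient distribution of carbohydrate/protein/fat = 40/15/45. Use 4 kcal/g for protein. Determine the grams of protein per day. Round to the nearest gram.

Protein energy = 15% × 3229 = 484.35 kcal.
At 4 kcal/g: 484.35 ÷ 4 = 121.0875 g.

121 g/day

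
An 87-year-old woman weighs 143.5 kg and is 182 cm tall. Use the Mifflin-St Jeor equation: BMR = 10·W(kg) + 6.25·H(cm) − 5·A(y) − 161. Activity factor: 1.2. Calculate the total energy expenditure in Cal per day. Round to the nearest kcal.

2372 Cal per day

Mifflin-St Jeor (female): BMR = 10(143.5) + 6.25(182) − 5(87) − 161 = 1435 + 1137.5 − 435 − 161 = 1976.5 kcal/day.
TEE = BMR × activity factor = 1976.5 × 1.2 = 2371.8 kcal/day.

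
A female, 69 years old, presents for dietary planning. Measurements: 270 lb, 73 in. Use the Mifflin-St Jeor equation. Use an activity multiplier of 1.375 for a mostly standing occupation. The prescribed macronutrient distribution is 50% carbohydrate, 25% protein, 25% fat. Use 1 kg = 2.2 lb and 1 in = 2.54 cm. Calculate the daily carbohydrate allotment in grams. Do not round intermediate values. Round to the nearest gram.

323 g/day

Convert to metric: weight = 270 ÷ 2.2 = 122.7273 kg; height = 73 × 2.54 = 185.42 cm.
Mifflin-St Jeor (female): BMR = 10(122.7273) + 6.25(185.42) − 5(69) − 161 = 1227.2727 + 1158.875 − 345 − 161 = 1880.1477 kcal/day.
TEE = 1880.1477 × 1.375 = 2585.2031 kcal/day.
Carbohydrate energy = 50% × 2585.2031 = 1292.6016 kcal.
Carbohydrate = 1292.6016 ÷ 4 kcal/g = 323.1504 g.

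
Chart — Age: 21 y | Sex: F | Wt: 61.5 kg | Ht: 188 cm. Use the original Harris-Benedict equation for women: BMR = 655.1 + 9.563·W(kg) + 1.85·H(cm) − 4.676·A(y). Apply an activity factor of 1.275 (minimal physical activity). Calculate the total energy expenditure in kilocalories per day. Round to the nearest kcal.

1903 kilocalories per day

Harris-Benedict: BMR = 655.1 + 9.563(61.5) + 1.85(188) − 4.676(21) = 1492.8285 kcal/day.
TEE = BMR × activity factor = 1492.8285 × 1.275 = 1903.3563 kcal/day.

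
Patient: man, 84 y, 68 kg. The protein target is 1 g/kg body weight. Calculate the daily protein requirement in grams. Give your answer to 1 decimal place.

Protein = 1 g/kg × 68 kg = 68 g/day.

68.0 g/day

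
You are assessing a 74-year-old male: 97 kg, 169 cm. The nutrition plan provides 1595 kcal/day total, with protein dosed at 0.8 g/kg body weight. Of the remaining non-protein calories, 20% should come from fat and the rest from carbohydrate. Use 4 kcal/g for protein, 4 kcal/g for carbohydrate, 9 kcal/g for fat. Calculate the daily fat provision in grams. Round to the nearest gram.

Protein = 0.8 × 97 = 77.6 g → 77.6 × 4 = 310.4 kcal.
Non-protein calories = 1595 − 310.4 = 1284.6 kcal.
Fat: 20% × 1284.6 = 256.92 kcal; carbohydrate: 1027.68 kcal.
Fat: 256.92 kcal ÷ 9 kcal/g = 28.5467 g.

29 g/day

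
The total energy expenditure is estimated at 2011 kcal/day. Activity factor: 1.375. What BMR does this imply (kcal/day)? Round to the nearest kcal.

1463 kcal/day

BMR = TEE ÷ activity factor = 2011 ÷ 1.375 = 1462.5455 kcal/day.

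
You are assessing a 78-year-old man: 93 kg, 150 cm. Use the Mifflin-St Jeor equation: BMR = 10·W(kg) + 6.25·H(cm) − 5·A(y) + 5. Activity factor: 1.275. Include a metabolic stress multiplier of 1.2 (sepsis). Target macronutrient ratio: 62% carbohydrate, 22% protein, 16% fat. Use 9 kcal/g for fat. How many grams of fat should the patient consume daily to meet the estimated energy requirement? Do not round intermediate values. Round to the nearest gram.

Mifflin-St Jeor (male): BMR = 10(93) + 6.25(150) − 5(78) + 5 = 930 + 937.5 − 390 + 5 = 1482.5 kcal/day.
TEE = 1482.5 × 1.275 = 1890.1875 kcal/day.
With stress factor 1.2: 1890.1875 × 1.2 = 2268.225 kcal/day.
Fat energy = 16% × 2268.225 = 362.916 kcal.
Fat = 362.916 ÷ 9 kcal/g = 40.324 g.

40 g/day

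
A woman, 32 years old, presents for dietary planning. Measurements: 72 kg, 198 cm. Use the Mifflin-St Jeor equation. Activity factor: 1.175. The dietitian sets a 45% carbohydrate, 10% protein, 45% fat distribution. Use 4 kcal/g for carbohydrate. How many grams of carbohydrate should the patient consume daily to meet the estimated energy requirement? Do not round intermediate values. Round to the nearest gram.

216 g/day

Mifflin-St Jeor (female): BMR = 10(72) + 6.25(198) − 5(32) − 161 = 720 + 1237.5 − 160 − 161 = 1636.5 kcal/day.
TEE = 1636.5 × 1.175 = 1922.8875 kcal/day.
Carbohydrate energy = 45% × 1922.8875 = 865.2994 kcal.
Carbohydrate = 865.2994 ÷ 4 kcal/g = 216.3248 g.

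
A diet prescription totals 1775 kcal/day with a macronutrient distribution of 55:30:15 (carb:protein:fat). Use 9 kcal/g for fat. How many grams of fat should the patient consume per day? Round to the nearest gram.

Fat energy = 15% × 1775 = 266.25 kcal.
At 9 kcal/g: 266.25 ÷ 9 = 29.5833 g.

30 g/day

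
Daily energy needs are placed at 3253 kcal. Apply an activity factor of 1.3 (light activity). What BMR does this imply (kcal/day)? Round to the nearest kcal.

BMR = TEE ÷ activity factor = 3253 ÷ 1.3 = 2502.3077 kcal/day.

2502 kcal/day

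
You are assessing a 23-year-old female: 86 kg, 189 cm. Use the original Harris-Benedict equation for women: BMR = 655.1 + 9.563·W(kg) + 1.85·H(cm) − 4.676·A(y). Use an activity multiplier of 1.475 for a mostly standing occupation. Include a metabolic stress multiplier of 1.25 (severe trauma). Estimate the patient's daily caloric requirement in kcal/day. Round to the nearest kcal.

3171 kcal/day

Harris-Benedict: BMR = 655.1 + 9.563(86) + 1.85(189) − 4.676(23) = 1719.62 kcal/day.
TEE = BMR × activity factor = 1719.62 × 1.475 = 2536.4395 kcal/day.
Apply stress factor: 2536.4395 × 1.25 = 3170.5494 kcal/day.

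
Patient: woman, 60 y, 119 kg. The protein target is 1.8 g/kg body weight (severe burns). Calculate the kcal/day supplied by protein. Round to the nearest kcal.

Protein = 1.8 g/kg × 119 kg = 214.2 g/day.
Protein energy = 214.2 g × 4 kcal/g = 856.8 kcal/day.

857 kcal/day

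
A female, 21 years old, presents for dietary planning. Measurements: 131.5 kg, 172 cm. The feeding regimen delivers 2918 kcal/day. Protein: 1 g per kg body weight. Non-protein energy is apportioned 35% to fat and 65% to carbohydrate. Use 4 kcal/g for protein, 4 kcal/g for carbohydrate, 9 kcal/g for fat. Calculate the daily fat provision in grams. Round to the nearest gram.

93 g/day

Protein = 1 × 131.5 = 131.5 g → 131.5 × 4 = 526 kcal.
Non-protein calories = 2918 − 526 = 2392 kcal.
Fat: 35% × 2392 = 837.2 kcal; carbohydrate: 1554.8 kcal.
Fat: 837.2 kcal ÷ 9 kcal/g = 93.0222 g.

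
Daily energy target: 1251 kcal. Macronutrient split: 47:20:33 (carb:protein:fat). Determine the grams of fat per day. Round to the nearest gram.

46 g/day

Fat energy = 33% × 1251 = 412.83 kcal.
At 9 kcal/g: 412.83 ÷ 9 = 45.87 g.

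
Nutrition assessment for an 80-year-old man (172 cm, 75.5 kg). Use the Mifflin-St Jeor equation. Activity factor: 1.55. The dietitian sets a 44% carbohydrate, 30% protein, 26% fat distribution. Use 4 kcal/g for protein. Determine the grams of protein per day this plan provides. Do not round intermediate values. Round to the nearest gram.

167 g/day

Mifflin-St Jeor (male): BMR = 10(75.5) + 6.25(172) − 5(80) + 5 = 755 + 1075 − 400 + 5 = 1435 kcal/day.
TEE = 1435 × 1.55 = 2224.25 kcal/day.
Protein energy = 30% × 2224.25 = 667.275 kcal.
Protein = 667.275 ÷ 4 kcal/g = 166.8188 g.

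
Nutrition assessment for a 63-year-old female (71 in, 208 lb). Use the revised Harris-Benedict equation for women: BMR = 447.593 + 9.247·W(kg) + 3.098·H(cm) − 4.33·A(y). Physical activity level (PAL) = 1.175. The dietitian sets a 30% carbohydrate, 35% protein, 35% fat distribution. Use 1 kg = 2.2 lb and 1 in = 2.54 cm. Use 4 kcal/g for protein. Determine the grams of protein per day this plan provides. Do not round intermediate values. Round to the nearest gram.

165 g/day

Convert to metric: weight = 208 ÷ 2.2 = 94.5455 kg; height = 71 × 2.54 = 180.34 cm.
Harris-Benedict: BMR = 447.593 + 9.247(94.5455) + 3.098(180.34) − 4.33(63) = 1607.7581 kcal/day.
TEE = 1607.7581 × 1.175 = 1889.1158 kcal/day.
Protein energy = 35% × 1889.1158 = 661.1905 kcal.
Protein = 661.1905 ÷ 4 kcal/g = 165.2976 g.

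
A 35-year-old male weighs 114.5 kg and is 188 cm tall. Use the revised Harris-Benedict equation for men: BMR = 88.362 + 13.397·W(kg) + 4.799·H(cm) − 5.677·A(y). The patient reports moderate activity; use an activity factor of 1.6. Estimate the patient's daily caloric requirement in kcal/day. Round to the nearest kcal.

3721 kcal/day

Harris-Benedict: BMR = 88.362 + 13.397(114.5) + 4.799(188) − 5.677(35) = 2325.8355 kcal/day.
TEE = BMR × activity factor = 2325.8355 × 1.6 = 3721.3368 kcal/day.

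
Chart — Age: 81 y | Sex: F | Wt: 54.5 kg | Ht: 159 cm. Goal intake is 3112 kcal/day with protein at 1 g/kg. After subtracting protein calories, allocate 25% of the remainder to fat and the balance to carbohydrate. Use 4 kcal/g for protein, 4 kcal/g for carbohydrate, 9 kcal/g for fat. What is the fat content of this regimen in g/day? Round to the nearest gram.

80 g/day

Protein = 1 × 54.5 = 54.5 g → 54.5 × 4 = 218 kcal.
Non-protein calories = 3112 − 218 = 2894 kcal.
Fat: 25% × 2894 = 723.5 kcal; carbohydrate: 2170.5 kcal.
Fat: 723.5 kcal ÷ 9 kcal/g = 80.3889 g.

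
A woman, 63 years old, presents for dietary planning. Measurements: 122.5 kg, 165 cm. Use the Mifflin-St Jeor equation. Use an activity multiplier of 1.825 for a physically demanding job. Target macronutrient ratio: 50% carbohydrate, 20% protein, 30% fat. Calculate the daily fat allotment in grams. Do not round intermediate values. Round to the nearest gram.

Mifflin-St Jeor (female): BMR = 10(122.5) + 6.25(165) − 5(63) − 161 = 1225 + 1031.25 − 315 − 161 = 1780.25 kcal/day.
TEE = 1780.25 × 1.825 = 3248.9563 kcal/day.
Fat energy = 30% × 3248.9563 = 974.6869 kcal.
Fat = 974.6869 ÷ 9 kcal/g = 108.2985 g.

108 g/day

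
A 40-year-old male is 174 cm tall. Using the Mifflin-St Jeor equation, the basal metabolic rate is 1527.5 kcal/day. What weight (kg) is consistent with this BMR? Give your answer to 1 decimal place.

63.5 kg

1527.5 = 10·W + 6.25(174) − 5(40) + 5
10·W = 1527.5 − 892.5 = 635, so W = 63.5 kg.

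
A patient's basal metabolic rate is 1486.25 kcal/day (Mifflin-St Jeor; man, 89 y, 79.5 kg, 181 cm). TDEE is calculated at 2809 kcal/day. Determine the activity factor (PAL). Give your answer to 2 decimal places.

1.89

Activity factor = TEE ÷ BMR = 2809 ÷ 1486.25 = 1.89.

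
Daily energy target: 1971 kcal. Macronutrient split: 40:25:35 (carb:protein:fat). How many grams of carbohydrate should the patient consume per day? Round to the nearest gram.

197 g/day

Carbohydrate energy = 40% × 1971 = 788.4 kcal.
At 4 kcal/g: 788.4 ÷ 4 = 197.1 g.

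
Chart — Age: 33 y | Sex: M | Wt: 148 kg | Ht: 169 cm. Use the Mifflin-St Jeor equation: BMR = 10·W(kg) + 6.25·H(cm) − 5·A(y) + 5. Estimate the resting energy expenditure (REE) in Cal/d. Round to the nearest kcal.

Mifflin-St Jeor (male): BMR = 10(148) + 6.25(169) − 5(33) + 5 = 1480 + 1056.25 − 165 + 5 = 2376.25 kcal/day.

2376 Cal/d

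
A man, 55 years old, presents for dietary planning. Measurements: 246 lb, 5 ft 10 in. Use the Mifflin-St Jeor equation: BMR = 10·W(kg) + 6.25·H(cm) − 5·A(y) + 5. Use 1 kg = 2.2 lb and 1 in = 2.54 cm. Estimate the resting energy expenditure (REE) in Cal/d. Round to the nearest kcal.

Convert to metric: weight = 246 ÷ 2.2 = 111.8182 kg; height = (5×12 + 10) × 2.54 = 70 × 2.54 = 177.8 cm.
Mifflin-St Jeor (male): BMR = 10(111.8182) + 6.25(177.8) − 5(55) + 5 = 1118.1818 + 1111.25 − 275 + 5 = 1959.4318 kcal/day.

1959 Cal/d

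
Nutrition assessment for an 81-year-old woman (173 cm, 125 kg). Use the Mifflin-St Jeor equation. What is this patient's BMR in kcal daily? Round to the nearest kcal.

1765 kcal daily

Mifflin-St Jeor (female): BMR = 10(125) + 6.25(173) − 5(81) − 161 = 1250 + 1081.25 − 405 − 161 = 1765.25 kcal/day.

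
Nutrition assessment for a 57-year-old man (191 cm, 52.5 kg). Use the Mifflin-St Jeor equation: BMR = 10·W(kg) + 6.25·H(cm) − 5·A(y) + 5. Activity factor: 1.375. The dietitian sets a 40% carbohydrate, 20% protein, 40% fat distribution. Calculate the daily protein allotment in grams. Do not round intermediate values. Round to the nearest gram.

Mifflin-St Jeor (male): BMR = 10(52.5) + 6.25(191) − 5(57) + 5 = 525 + 1193.75 − 285 + 5 = 1438.75 kcal/day.
TEE = 1438.75 × 1.375 = 1978.2813 kcal/day.
Protein energy = 20% × 1978.2813 = 395.6563 kcal.
Protein = 395.6563 ÷ 4 kcal/g = 98.9141 g.

99 g/day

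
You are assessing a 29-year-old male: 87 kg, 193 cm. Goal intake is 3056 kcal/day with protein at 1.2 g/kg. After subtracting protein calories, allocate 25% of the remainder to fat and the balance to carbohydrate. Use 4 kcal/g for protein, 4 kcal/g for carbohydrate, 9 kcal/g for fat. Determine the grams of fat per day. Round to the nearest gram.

73 g/day

Protein = 1.2 × 87 = 104.4 g → 104.4 × 4 = 417.6 kcal.
Non-protein calories = 3056 − 417.6 = 2638.4 kcal.
Fat: 25% × 2638.4 = 659.6 kcal; carbohydrate: 1978.8 kcal.
Fat: 659.6 kcal ÷ 9 kcal/g = 73.2889 g.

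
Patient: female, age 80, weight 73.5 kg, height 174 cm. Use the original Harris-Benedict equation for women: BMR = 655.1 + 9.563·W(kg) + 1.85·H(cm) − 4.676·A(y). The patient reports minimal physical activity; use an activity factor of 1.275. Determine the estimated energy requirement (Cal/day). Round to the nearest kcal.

Harris-Benedict: BMR = 655.1 + 9.563(73.5) + 1.85(174) − 4.676(80) = 1305.8005 kcal/day.
TEE = BMR × activity factor = 1305.8005 × 1.275 = 1664.8956 kcal/day.

1665 Cal/day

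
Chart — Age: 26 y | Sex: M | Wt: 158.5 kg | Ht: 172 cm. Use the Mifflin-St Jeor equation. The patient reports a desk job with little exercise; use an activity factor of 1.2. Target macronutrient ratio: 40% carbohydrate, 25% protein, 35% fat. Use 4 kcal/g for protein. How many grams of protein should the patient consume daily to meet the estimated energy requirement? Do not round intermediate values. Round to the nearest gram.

Mifflin-St Jeor (male): BMR = 10(158.5) + 6.25(172) − 5(26) + 5 = 1585 + 1075 − 130 + 5 = 2535 kcal/day.
TEE = 2535 × 1.2 = 3042 kcal/day.
Protein energy = 25% × 3042 = 760.5 kcal.
Protein = 760.5 ÷ 4 kcal/g = 190.125 g.

190 g/day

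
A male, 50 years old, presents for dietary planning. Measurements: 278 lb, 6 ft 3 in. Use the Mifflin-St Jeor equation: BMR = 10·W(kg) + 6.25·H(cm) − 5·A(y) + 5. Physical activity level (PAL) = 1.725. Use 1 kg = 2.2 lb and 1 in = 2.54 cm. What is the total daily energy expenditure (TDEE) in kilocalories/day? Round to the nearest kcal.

3811 kilocalories/day

Convert to metric: weight = 278 ÷ 2.2 = 126.3636 kg; height = (6×12 + 3) × 2.54 = 75 × 2.54 = 190.5 cm.
Mifflin-St Jeor (male): BMR = 10(126.3636) + 6.25(190.5) − 5(50) + 5 = 1263.6364 + 1190.625 − 250 + 5 = 2209.2614 kcal/day.
TEE = BMR × activity factor = 2209.2614 × 1.725 = 3810.9759 kcal/day.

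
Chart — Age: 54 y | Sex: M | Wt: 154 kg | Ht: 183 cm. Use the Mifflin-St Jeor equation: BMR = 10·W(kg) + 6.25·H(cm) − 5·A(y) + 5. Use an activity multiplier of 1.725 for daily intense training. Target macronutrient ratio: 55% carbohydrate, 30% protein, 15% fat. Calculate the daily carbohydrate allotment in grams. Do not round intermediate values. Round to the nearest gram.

574 g/day

Mifflin-St Jeor (male): BMR = 10(154) + 6.25(183) − 5(54) + 5 = 1540 + 1143.75 − 270 + 5 = 2418.75 kcal/day.
TEE = 2418.75 × 1.725 = 4172.3438 kcal/day.
Carbohydrate energy = 55% × 4172.3438 = 2294.7891 kcal.
Carbohydrate = 2294.7891 ÷ 4 kcal/g = 573.6973 g.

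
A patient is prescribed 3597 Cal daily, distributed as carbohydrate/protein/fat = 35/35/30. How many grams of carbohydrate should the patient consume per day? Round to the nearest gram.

Carbohydrate energy = 35% × 3597 = 1258.95 kcal.
At 4 kcal/g: 1258.95 ÷ 4 = 314.7375 g.

315 g/day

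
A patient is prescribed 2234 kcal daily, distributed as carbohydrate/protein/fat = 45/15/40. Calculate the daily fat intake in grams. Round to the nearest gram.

99 g/day

Fat energy = 40% × 2234 = 893.6 kcal.
At 9 kcal/g: 893.6 ÷ 9 = 99.2889 g.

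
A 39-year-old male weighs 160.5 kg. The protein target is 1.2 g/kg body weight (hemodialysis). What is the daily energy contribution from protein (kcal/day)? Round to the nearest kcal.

Protein = 1.2 g/kg × 160.5 kg = 192.6 g/day.
Protein energy = 192.6 g × 4 kcal/g = 770.4 kcal/day.

770 kcal/day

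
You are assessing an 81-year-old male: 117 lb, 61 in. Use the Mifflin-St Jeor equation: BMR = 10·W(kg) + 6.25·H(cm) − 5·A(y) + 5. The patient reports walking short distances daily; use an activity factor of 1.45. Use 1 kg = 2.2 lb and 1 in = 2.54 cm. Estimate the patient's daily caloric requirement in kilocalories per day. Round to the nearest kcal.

Convert to metric: weight = 117 ÷ 2.2 = 53.1818 kg; height = 61 × 2.54 = 154.94 cm.
Mifflin-St Jeor (male): BMR = 10(53.1818) + 6.25(154.94) − 5(81) + 5 = 531.8182 + 968.375 − 405 + 5 = 1100.1932 kcal/day.
TEE = BMR × activity factor = 1100.1932 × 1.45 = 1595.2801 kcal/day.

1595 kilocalories per day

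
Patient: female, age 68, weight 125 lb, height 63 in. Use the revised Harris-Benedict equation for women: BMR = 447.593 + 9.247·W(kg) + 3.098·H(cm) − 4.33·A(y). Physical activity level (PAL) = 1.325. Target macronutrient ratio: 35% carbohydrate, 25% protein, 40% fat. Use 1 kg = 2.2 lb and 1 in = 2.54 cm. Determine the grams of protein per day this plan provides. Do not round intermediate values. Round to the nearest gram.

97 g/day

Convert to metric: weight = 125 ÷ 2.2 = 56.8182 kg; height = 63 × 2.54 = 160.02 cm.
Harris-Benedict: BMR = 447.593 + 9.247(56.8182) + 3.098(160.02) − 4.33(68) = 1174.2927 kcal/day.
TEE = 1174.2927 × 1.325 = 1555.9378 kcal/day.
Protein energy = 25% × 1555.9378 = 388.9845 kcal.
Protein = 388.9845 ÷ 4 kcal/g = 97.2461 g.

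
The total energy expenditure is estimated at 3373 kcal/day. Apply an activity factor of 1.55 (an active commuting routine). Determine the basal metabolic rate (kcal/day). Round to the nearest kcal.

BMR = TEE ÷ activity factor = 3373 ÷ 1.55 = 2176.129 kcal/day.

2176 kcal/day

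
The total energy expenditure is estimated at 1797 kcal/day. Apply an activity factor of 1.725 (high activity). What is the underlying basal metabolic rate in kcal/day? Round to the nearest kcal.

1042 kcal/day

BMR = TEE ÷ activity factor = 1797 ÷ 1.725 = 1041.7391 kcal/day.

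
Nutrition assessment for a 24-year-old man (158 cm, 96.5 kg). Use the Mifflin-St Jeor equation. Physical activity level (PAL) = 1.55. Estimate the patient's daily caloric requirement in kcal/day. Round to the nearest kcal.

Mifflin-St Jeor (male): BMR = 10(96.5) + 6.25(158) − 5(24) + 5 = 965 + 987.5 − 120 + 5 = 1837.5 kcal/day.
TEE = BMR × activity factor = 1837.5 × 1.55 = 2848.125 kcal/day.

2848 kcal/day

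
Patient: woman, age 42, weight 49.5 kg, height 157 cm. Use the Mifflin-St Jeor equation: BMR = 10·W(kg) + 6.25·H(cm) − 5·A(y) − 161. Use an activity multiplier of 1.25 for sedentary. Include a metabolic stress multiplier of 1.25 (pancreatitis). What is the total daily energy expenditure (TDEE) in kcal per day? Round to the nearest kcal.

Mifflin-St Jeor (female): BMR = 10(49.5) + 6.25(157) − 5(42) − 161 = 495 + 981.25 − 210 − 161 = 1105.25 kcal/day.
TEE = BMR × activity factor = 1105.25 × 1.25 = 1381.5625 kcal/day.
Apply stress factor: 1381.5625 × 1.25 = 1726.9531 kcal/day.

1727 kcal per day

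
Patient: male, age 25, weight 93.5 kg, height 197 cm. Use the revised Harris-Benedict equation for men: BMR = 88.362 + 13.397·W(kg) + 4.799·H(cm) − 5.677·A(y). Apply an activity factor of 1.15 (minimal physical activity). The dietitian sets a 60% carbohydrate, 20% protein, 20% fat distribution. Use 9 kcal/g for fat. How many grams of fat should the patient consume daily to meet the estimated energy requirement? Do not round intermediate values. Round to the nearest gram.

Harris-Benedict: BMR = 88.362 + 13.397(93.5) + 4.799(197) − 5.677(25) = 2144.4595 kcal/day.
TEE = 2144.4595 × 1.15 = 2466.1284 kcal/day.
Fat energy = 20% × 2466.1284 = 493.2257 kcal.
Fat = 493.2257 ÷ 9 kcal/g = 54.8029 g.

55 g/day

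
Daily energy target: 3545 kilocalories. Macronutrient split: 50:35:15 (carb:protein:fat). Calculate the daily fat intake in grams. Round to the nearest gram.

Fat energy = 15% × 3545 = 531.75 kcal.
At 9 kcal/g: 531.75 ÷ 9 = 59.0833 g.

59 g/day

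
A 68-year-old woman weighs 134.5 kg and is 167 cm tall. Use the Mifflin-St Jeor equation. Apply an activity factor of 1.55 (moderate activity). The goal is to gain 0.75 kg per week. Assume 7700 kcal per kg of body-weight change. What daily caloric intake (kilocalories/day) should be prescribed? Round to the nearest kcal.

Mifflin-St Jeor (female): BMR = 10(134.5) + 6.25(167) − 5(68) − 161 = 1345 + 1043.75 − 340 − 161 = 1887.75 kcal/day.
TEE = 1887.75 × 1.55 = 2926.0125 kcal/day.
Required daily surplus = 0.75 × 7700 ÷ 7 = 825 kcal/day.
Target intake = 2926.0125 + 825 = 3751.0125 kcal/day.

3751 kilocalories/day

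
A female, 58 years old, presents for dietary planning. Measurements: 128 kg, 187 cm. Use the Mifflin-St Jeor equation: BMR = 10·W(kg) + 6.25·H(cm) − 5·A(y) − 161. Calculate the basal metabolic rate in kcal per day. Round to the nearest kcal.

Mifflin-St Jeor (female): BMR = 10(128) + 6.25(187) − 5(58) − 161 = 1280 + 1168.75 − 290 − 161 = 1997.75 kcal/day.

1998 kcal per day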